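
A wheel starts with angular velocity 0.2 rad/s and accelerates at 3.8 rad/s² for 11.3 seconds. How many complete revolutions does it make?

θ = ω₀t + ½αt² = 0.2×11.3 + ½×3.8×11.3² = 244.871 rad
Total revolutions = θ/(2π) = 244.871/(2π) = 38.97
Complete revolutions = ⌊38.97⌋ = 38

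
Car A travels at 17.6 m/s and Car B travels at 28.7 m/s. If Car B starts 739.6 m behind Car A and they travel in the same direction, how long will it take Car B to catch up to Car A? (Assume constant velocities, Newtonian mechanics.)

Relative speed: v_rel = 28.7 - 17.6 = 11.1 m/s
Time to catch: t = d₀/v_rel = 739.6/11.1 = 66.63 s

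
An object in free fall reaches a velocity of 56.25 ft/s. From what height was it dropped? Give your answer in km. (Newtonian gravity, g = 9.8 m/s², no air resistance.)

v = 56.25 ft/s × 0.3048 = 17.145 m/s
h = v² / (2g) = 17.145² / (2 × 9.8) = 14.9975 m
h = 14.9975 m / 1000.0 = 0.015 km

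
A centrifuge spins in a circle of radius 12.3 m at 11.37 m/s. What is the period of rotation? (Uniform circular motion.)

T = 2πr/v = 2π×12.3/11.37 = 6.8 s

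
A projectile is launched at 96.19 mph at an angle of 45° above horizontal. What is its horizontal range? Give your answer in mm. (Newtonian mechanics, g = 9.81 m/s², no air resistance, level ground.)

v₀ = 96.19 mph × 0.44704 = 43.0008 m/s
R = v₀² × sin(2θ) / g = 43.0008² × sin(2 × 45°) / 9.81 = 1849.07 × 1.0 / 9.81 = 188.488 m
R = 188.488 m / 0.001 = 188500 mm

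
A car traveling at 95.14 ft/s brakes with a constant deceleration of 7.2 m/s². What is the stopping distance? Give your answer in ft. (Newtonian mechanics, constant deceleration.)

v₀ = 95.14 ft/s × 0.3048 = 28.9987 m/s
d = v₀² / (2a) = 28.9987² / (2 × 7.2) = 840.925 / 14.4 = 58.3976 m
d = 58.3976 m / 0.3048 = 191.6 ft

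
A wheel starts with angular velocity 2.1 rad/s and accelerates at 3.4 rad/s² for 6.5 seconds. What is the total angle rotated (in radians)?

θ = ω₀t + ½αt² = 2.1×6.5 + ½×3.4×6.5² = 85.48 rad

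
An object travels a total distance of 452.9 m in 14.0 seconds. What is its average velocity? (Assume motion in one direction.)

v_avg = Δd / Δt = 452.9 / 14.0 = 32.35 m/s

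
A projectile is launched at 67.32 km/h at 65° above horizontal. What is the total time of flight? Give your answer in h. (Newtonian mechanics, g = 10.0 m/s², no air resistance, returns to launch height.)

v₀ = 67.32 km/h × 0.2777777777777778 = 18.7 m/s
T = 2 × v₀ × sin(θ) / g = 2 × 18.7 × sin(65°) / 10.0 = 2 × 18.7 × 0.906308 / 10.0 = 3.38959 s
T = 3.38959 s / 3600.0 = 0.0009416 h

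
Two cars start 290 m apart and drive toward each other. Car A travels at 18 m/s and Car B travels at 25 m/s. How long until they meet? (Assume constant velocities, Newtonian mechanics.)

Combined speed: v_combined = 18 + 25 = 43 m/s
Time to meet: t = d/v_combined = 290/43 = 6.74 s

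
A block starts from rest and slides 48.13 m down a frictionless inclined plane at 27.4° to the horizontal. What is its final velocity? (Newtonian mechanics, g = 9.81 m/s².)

a = g sin(θ) = 9.81 × sin(27.4°) = 4.5146 m/s²
v = √(2ad) = √(2 × 4.5146 × 48.13) = 20.85 m/s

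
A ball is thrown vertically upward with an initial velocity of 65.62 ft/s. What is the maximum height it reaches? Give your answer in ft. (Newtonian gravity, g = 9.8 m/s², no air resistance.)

v₀ = 65.62 ft/s × 0.3048 = 20.001 m/s
h_max = v₀² / (2g) = 20.001² / (2 × 9.8) = 400.04 / 19.6 = 20.4102 m
h_max = 20.4102 m / 0.3048 = 66.96 ft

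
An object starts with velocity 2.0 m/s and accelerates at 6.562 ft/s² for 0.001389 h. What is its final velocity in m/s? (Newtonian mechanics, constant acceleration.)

a = 6.562 ft/s² × 0.3048 = 2.0001 m/s²
t = 0.001389 h × 3600.0 = 5.0004 s
v = v₀ + a × t = 2.0 + 2.0001 × 5.0004 = 12.0 m/s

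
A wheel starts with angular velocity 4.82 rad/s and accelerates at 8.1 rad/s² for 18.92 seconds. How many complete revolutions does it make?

θ = ω₀t + ½αt² = 4.82×18.92 + ½×8.1×18.92² = 1540.95832 rad
Total revolutions = θ/(2π) = 1540.95832/(2π) = 245.25
Complete revolutions = ⌊245.25⌋ = 245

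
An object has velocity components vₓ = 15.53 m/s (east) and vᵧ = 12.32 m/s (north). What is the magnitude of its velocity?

|v| = √(vₓ² + vᵧ²) = √(15.53² + 12.32²) = √(392.9633) = 19.82 m/s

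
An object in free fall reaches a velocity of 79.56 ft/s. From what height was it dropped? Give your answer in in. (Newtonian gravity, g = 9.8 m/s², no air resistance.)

v = 79.56 ft/s × 0.3048 = 24.2499 m/s
h = v² / (2g) = 24.2499² / (2 × 9.8) = 30.0029 m
h = 30.0029 m / 0.0254 = 1181 in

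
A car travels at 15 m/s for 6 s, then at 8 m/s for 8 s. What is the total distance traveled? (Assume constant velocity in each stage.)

d₁ = v₁t₁ = 15 × 6 = 90 m
d₂ = v₂t₂ = 8 × 8 = 64 m
d_total = 90 + 64 = 154 m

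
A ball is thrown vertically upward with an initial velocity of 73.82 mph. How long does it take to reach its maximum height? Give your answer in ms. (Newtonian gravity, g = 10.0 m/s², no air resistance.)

v₀ = 73.82 mph × 0.44704 = 33.0005 m/s
t_up = v₀ / g = 33.0005 / 10.0 = 3.30005 s
t_up = 3.30005 s / 0.001 = 3300 ms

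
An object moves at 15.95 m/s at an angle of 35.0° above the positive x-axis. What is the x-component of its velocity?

vₓ = v cos(θ) = 15.95 × cos(35.0°) = 13.07 m/s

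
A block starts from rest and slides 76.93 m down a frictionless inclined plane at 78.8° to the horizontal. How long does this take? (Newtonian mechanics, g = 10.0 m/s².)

a = g sin(θ) = 10.0 × sin(78.8°) = 9.8096 m/s²
t = √(2d/a) = √(2 × 76.93 / 9.8096) = 3.96 s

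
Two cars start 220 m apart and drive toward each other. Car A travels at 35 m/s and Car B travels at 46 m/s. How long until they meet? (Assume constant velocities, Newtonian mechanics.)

Combined speed: v_combined = 35 + 46 = 81 m/s
Time to meet: t = d/v_combined = 220/81 = 2.72 s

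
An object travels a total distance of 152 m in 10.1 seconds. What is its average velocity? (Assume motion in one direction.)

v_avg = Δd / Δt = 152 / 10.1 = 15.05 m/s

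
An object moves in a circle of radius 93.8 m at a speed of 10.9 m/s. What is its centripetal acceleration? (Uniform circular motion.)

a_c = v²/r = 10.9²/93.8 = 118.81/93.8 = 1.27 m/s²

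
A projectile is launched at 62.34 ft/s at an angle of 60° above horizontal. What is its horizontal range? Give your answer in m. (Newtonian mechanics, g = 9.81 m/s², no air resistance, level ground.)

v₀ = 62.34 ft/s × 0.3048 = 19.0012 m/s
R = v₀² × sin(2θ) / g = 19.0012² × sin(2 × 60°) / 9.81 = 361.046 × 0.866025 / 9.81 = 31.87 m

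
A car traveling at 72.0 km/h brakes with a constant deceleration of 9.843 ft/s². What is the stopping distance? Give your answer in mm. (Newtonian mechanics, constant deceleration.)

v₀ = 72.0 km/h × 0.2777777777777778 = 20.0 m/s
a = 9.843 ft/s² × 0.3048 = 3.00015 m/s²
d = v₀² / (2a) = 20.0² / (2 × 3.00015) = 400.0 / 6.0003 = 66.6633 m
d = 66.6633 m / 0.001 = 66660 mm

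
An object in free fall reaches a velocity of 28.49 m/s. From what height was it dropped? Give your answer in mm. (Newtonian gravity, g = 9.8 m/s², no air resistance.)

h = v² / (2g) = 28.49² / (2 × 9.8) = 41.4122 m
h = 41.4122 m / 0.001 = 41410 mm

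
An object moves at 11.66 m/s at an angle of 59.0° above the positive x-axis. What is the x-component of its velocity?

vₓ = v cos(θ) = 11.66 × cos(59.0°) = 6.01 m/s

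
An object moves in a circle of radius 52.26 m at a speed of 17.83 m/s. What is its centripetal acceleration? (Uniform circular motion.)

a_c = v²/r = 17.83²/52.26 = 317.9089/52.26 = 6.08 m/s²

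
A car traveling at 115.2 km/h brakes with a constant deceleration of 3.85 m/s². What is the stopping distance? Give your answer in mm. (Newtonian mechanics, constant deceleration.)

v₀ = 115.2 km/h × 0.2777777777777778 = 32.0 m/s
d = v₀² / (2a) = 32.0² / (2 × 3.85) = 1024.0 / 7.7 = 132.987 m
d = 132.987 m / 0.001 = 133000 mm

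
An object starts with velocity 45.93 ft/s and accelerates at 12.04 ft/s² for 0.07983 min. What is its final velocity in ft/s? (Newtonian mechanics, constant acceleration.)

v₀ = 45.93 ft/s × 0.3048 = 13.9995 m/s
a = 12.04 ft/s² × 0.3048 = 3.66979 m/s²
t = 0.07983 min × 60.0 = 4.7898 s
v = v₀ + a × t = 13.9995 + 3.66979 × 4.7898 = 31.5771 m/s
v = 31.5771 m/s / 0.3048 = 103.6 ft/s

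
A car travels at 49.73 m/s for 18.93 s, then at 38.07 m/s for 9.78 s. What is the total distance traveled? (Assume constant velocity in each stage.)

d₁ = v₁t₁ = 49.73 × 18.93 = 941.3889 m
d₂ = v₂t₂ = 38.07 × 9.78 = 372.3246 m
d_total = 941.3889 + 372.3246 = 1313.71 m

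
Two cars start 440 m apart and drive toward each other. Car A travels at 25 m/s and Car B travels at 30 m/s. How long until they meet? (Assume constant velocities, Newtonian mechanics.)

Combined speed: v_combined = 25 + 30 = 55 m/s
Time to meet: t = d/v_combined = 440/55 = 8.0 s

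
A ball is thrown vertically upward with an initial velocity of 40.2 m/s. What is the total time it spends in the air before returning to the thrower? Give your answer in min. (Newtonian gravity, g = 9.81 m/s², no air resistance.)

t_total = 2 × v₀ / g = 2 × 40.2 / 9.81 = 8.19572 s
t_total = 8.19572 s / 60.0 = 0.1366 min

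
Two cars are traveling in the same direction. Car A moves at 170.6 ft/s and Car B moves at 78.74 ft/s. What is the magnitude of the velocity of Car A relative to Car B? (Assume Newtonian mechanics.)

v_rel = |v_A - v_B| = |170.6 - 78.74| = 91.86 ft/s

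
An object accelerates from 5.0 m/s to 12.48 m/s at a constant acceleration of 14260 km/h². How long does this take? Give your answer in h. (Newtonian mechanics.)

a = 14260 km/h² × 7.716049382716049e-05 = 1.10031 m/s²
t = (v - v₀) / a = (12.48 - 5.0) / 1.10031 = 6.79808 s
t = 6.79808 s / 3600.0 = 0.001888 h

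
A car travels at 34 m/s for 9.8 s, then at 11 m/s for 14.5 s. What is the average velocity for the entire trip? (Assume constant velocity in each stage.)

d₁ = v₁t₁ = 34 × 9.8 = 333.2 m
d₂ = v₂t₂ = 11 × 14.5 = 159.5 m
d_total = 492.7 m, t_total = 24.3 s
v_avg = d_total/t_total = 492.7/24.3 = 20.28 m/s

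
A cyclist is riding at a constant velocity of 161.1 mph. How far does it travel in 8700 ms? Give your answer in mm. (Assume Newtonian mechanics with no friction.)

v = 161.1 mph × 0.44704 = 72.0181 m/s
t = 8700 ms × 0.001 = 8.7 s
d = v × t = 72.0181 × 8.7 = 626.557 m
d = 626.557 m / 0.001 = 626600 mm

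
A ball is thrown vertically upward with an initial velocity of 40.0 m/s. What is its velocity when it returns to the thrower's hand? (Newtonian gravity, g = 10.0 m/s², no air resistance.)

By conservation of energy (no air resistance), the ball returns to the throw height with the same speed as launch, but directed downward.
|v_ground| = v₀ = 40.0 m/s
v_ground = 40.0 m/s (downward)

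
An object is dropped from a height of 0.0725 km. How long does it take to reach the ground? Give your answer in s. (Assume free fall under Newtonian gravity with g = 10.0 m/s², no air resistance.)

h = 0.0725 km × 1000.0 = 72.5 m
t = √(2h/g) = √(2 × 72.5 / 10.0) = 3.808 s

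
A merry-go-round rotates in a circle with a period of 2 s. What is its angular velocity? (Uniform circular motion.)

ω = 2π/T = 2π/2 = 3.1416 rad/s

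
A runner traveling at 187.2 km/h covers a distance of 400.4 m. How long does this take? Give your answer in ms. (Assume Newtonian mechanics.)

v = 187.2 km/h × 0.2777777777777778 = 52.0 m/s
t = d / v = 400.4 / 52.0 = 7.7 s
t = 7.7 s / 0.001 = 7700 ms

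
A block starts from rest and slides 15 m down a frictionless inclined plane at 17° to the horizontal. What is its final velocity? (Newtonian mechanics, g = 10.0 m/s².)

a = g sin(θ) = 10.0 × sin(17°) = 2.9237 m/s²
v = √(2ad) = √(2 × 2.9237 × 15) = 9.37 m/s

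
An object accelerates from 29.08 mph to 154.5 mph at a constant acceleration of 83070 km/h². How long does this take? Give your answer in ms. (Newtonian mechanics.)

v₀ = 29.08 mph × 0.44704 = 12.9999 m/s
v = 154.5 mph × 0.44704 = 69.0677 m/s
a = 83070 km/h² × 7.716049382716049e-05 = 6.40972 m/s²
t = (v - v₀) / a = (69.0677 - 12.9999) / 6.40972 = 8.74731 s
t = 8.74731 s / 0.001 = 8747 ms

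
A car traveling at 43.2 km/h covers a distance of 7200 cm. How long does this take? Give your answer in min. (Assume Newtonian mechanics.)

d = 7200 cm × 0.01 = 72.0 m
v = 43.2 km/h × 0.2777777777777778 = 12.0 m/s
t = d / v = 72.0 / 12.0 = 6.0 s
t = 6.0 s / 60.0 = 0.1 min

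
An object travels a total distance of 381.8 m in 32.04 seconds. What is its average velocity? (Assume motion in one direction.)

v_avg = Δd / Δt = 381.8 / 32.04 = 11.92 m/s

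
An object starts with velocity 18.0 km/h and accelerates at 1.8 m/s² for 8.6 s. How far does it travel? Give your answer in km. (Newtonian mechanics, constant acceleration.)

v₀ = 18.0 km/h × 0.2777777777777778 = 5.0 m/s
d = v₀ × t + ½ × a × t² = 5.0 × 8.6 + 0.5 × 1.8 × 8.6² = 109.564 m
d = 109.564 m / 1000.0 = 0.1096 km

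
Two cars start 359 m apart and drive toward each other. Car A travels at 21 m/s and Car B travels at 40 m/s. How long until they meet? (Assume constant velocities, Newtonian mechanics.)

Combined speed: v_combined = 21 + 40 = 61 m/s
Time to meet: t = d/v_combined = 359/61 = 5.89 s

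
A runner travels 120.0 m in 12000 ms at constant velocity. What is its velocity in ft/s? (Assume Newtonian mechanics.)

t = 12000 ms × 0.001 = 12.0 s
v = d / t = 120.0 / 12.0 = 10.0 m/s
v = 10.0 m/s / 0.3048 = 32.81 ft/s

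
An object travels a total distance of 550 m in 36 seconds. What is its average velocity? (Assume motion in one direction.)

v_avg = Δd / Δt = 550 / 36 = 15.28 m/s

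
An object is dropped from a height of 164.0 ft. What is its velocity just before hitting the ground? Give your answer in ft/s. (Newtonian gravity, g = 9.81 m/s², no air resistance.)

h = 164.0 ft × 0.3048 = 49.9872 m
v = √(2gh) = √(2 × 9.81 × 49.9872) = 31.3169 m/s
v = 31.3169 m/s / 0.3048 = 102.7 ft/s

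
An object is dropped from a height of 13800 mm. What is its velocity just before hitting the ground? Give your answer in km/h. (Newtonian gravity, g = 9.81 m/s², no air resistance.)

h = 13800 mm × 0.001 = 13.8 m
v = √(2gh) = √(2 × 9.81 × 13.8) = 16.4547 m/s
v = 16.4547 m/s / 0.2777777777777778 = 59.24 km/h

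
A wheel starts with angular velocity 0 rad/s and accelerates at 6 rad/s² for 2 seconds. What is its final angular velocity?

ω = ω₀ + αt = 0 + 6 × 2 = 12 rad/s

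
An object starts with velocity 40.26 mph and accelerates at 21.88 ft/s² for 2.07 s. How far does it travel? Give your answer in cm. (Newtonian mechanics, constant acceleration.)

v₀ = 40.26 mph × 0.44704 = 17.9978 m/s
a = 21.88 ft/s² × 0.3048 = 6.66902 m/s²
d = v₀ × t + ½ × a × t² = 17.9978 × 2.07 + 0.5 × 6.66902 × 2.07² = 51.5435 m
d = 51.5435 m / 0.01 = 5154 cm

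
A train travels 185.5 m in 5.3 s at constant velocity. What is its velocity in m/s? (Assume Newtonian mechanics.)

v = d / t = 185.5 / 5.3 = 35.0 m/s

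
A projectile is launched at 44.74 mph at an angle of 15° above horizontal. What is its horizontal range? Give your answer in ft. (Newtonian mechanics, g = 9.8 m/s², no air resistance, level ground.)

v₀ = 44.74 mph × 0.44704 = 20.0006 m/s
R = v₀² × sin(2θ) / g = 20.0006² × sin(2 × 15°) / 9.8 = 400.024 × 0.5 / 9.8 = 20.4094 m
R = 20.4094 m / 0.3048 = 66.96 ft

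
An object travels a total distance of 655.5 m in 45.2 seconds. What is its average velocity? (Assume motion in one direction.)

v_avg = Δd / Δt = 655.5 / 45.2 = 14.5 m/s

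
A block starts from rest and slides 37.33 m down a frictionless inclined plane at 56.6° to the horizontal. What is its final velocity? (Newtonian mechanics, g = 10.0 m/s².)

a = g sin(θ) = 10.0 × sin(56.6°) = 8.3485 m/s²
v = √(2ad) = √(2 × 8.3485 × 37.33) = 24.97 m/s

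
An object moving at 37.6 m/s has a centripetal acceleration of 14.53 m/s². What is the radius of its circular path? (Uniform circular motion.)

r = v²/a_c = 37.6²/14.53 = 97.3 m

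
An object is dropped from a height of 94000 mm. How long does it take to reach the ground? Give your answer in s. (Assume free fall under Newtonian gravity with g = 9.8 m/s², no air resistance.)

h = 94000 mm × 0.001 = 94.0 m
t = √(2h/g) = √(2 × 94.0 / 9.8) = 4.38 s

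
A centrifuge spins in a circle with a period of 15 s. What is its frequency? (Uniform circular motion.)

f = 1/T = 1/15 = 0.0667 Hz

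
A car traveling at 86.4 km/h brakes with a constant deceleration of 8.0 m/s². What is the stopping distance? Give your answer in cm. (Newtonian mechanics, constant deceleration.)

v₀ = 86.4 km/h × 0.2777777777777778 = 24.0 m/s
d = v₀² / (2a) = 24.0² / (2 × 8.0) = 576.0 / 16.0 = 36.0 m
d = 36.0 m / 0.01 = 3600 cm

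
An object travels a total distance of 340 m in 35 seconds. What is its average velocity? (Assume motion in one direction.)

v_avg = Δd / Δt = 340 / 35 = 9.71 m/s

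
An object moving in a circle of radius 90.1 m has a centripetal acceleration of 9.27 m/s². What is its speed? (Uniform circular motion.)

v = √(a_c × r) = √(9.27 × 90.1) = 28.9 m/s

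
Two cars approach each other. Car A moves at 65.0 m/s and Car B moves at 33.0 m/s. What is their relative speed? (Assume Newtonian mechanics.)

v_rel = v_A + v_B = 65.0 + 33.0 = 98.0 m/s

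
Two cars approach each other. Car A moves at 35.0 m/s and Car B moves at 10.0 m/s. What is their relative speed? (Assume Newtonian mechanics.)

v_rel = v_A + v_B = 35.0 + 10.0 = 45.0 m/s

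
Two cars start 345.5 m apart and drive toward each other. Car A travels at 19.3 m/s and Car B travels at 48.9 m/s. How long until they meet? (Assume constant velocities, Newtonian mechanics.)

Combined speed: v_combined = 19.3 + 48.9 = 68.2 m/s
Time to meet: t = d/v_combined = 345.5/68.2 = 5.07 s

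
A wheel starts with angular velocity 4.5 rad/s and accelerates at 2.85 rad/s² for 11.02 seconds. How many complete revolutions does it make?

θ = ω₀t + ½αt² = 4.5×11.02 + ½×2.85×11.02² = 222.64257 rad
Total revolutions = θ/(2π) = 222.64257/(2π) = 35.43
Complete revolutions = ⌊35.43⌋ = 35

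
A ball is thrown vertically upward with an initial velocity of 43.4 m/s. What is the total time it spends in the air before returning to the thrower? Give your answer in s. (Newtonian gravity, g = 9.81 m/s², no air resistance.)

t_total = 2 × v₀ / g = 2 × 43.4 / 9.81 = 8.848 s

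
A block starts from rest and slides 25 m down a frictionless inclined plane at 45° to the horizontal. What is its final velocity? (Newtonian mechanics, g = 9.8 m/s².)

a = g sin(θ) = 9.8 × sin(45°) = 6.9296 m/s²
v = √(2ad) = √(2 × 6.9296 × 25) = 18.61 m/s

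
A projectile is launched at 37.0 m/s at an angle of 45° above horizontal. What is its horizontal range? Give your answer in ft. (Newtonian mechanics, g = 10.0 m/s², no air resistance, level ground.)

R = v₀² × sin(2θ) / g = 37.0² × sin(2 × 45°) / 10.0 = 1369.0 × 1.0 / 10.0 = 136.9 m
R = 136.9 m / 0.3048 = 449.1 ft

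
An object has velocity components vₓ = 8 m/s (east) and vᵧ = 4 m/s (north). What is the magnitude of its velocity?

|v| = √(vₓ² + vᵧ²) = √(8² + 4²) = √(80) = 8.94 m/s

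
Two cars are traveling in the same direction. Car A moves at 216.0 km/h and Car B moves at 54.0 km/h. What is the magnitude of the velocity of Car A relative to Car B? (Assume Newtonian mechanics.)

v_rel = |v_A - v_B| = |216.0 - 54.0| = 162.0 km/h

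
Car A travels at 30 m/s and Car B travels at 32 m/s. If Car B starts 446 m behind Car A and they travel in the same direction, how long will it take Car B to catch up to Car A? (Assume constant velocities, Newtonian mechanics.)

Relative speed: v_rel = 32 - 30 = 2 m/s
Time to catch: t = d₀/v_rel = 446/2 = 223.0 s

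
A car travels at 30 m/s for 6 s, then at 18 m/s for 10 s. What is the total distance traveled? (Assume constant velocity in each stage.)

d₁ = v₁t₁ = 30 × 6 = 180 m
d₂ = v₂t₂ = 18 × 10 = 180 m
d_total = 180 + 180 = 360 m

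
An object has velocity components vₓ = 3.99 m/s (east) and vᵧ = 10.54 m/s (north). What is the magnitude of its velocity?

|v| = √(vₓ² + vᵧ²) = √(3.99² + 10.54²) = √(127.0117) = 11.27 m/s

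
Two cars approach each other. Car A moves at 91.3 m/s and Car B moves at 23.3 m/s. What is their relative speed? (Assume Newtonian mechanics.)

v_rel = v_A + v_B = 91.3 + 23.3 = 114.6 m/s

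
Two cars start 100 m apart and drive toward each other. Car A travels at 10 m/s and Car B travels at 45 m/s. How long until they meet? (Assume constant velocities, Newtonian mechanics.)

Combined speed: v_combined = 10 + 45 = 55 m/s
Time to meet: t = d/v_combined = 100/55 = 1.82 s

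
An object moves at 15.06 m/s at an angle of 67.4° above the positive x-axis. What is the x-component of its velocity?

vₓ = v cos(θ) = 15.06 × cos(67.4°) = 5.79 m/s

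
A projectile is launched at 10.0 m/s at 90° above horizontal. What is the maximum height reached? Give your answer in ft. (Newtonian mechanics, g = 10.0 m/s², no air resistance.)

H = v₀² × sin²(θ) / (2g) = 10.0² × sin(90°)² / (2 × 10.0) = 100.0 × 1.0 / 20.0 = 5.0 m
H = 5.0 m / 0.3048 = 16.4 ft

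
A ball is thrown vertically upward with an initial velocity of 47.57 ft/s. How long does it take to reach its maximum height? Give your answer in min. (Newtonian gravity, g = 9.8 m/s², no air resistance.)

v₀ = 47.57 ft/s × 0.3048 = 14.4993 m/s
t_up = v₀ / g = 14.4993 / 9.8 = 1.47952 s
t_up = 1.47952 s / 60.0 = 0.02466 min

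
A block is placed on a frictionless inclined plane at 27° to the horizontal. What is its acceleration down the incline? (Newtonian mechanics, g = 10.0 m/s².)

a = g sin(θ) = 10.0 × sin(27°) = 10.0 × 0.454 = 4.54 m/s²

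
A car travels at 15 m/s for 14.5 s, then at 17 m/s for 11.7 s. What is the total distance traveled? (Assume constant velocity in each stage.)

d₁ = v₁t₁ = 15 × 14.5 = 217.5 m
d₂ = v₂t₂ = 17 × 11.7 = 198.9 m
d_total = 217.5 + 198.9 = 416.4 m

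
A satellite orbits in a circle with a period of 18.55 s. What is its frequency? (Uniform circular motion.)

f = 1/T = 1/18.55 = 0.0539 Hz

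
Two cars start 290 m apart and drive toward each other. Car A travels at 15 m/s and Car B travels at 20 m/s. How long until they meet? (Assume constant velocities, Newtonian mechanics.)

Combined speed: v_combined = 15 + 20 = 35 m/s
Time to meet: t = d/v_combined = 290/35 = 8.29 s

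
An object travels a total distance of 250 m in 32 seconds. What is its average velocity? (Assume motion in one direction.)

v_avg = Δd / Δt = 250 / 32 = 7.81 m/s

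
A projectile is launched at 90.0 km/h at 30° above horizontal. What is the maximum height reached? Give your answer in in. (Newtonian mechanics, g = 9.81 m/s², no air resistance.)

v₀ = 90.0 km/h × 0.2777777777777778 = 25.0 m/s
H = v₀² × sin²(θ) / (2g) = 25.0² × sin(30°)² / (2 × 9.81) = 625.0 × 0.25 / 19.62 = 7.96381 m
H = 7.96381 m / 0.0254 = 313.5 in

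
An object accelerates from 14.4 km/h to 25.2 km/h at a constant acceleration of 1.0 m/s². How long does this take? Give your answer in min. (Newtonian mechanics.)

v₀ = 14.4 km/h × 0.2777777777777778 = 4.0 m/s
v = 25.2 km/h × 0.2777777777777778 = 7.0 m/s
t = (v - v₀) / a = (7.0 - 4.0) / 1.0 = 3.0 s
t = 3.0 s / 60.0 = 0.05 min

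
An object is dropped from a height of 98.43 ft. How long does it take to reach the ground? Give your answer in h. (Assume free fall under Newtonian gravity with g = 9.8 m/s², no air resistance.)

h = 98.43 ft × 0.3048 = 30.0015 m
t = √(2h/g) = √(2 × 30.0015 / 9.8) = 2.47442 s
t = 2.47442 s / 3600.0 = 0.0006873 h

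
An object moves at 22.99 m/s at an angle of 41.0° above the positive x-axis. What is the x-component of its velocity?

vₓ = v cos(θ) = 22.99 × cos(41.0°) = 17.35 m/s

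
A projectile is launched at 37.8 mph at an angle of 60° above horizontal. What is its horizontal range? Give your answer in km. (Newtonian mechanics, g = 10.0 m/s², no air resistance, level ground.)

v₀ = 37.8 mph × 0.44704 = 16.8981 m/s
R = v₀² × sin(2θ) / g = 16.8981² × sin(2 × 60°) / 10.0 = 285.546 × 0.866025 / 10.0 = 24.729 m
R = 24.729 m / 1000.0 = 0.02473 km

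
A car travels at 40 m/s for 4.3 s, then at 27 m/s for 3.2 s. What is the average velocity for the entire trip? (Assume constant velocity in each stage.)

d₁ = v₁t₁ = 40 × 4.3 = 172.0 m
d₂ = v₂t₂ = 27 × 3.2 = 86.4 m
d_total = 258.4 m, t_total = 7.5 s
v_avg = d_total/t_total = 258.4/7.5 = 34.45 m/s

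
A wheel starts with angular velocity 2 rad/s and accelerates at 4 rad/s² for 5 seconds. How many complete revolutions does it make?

θ = ω₀t + ½αt² = 2×5 + ½×4×5² = 60.0 rad
Total revolutions = θ/(2π) = 60.0/(2π) = 9.55
Complete revolutions = ⌊9.55⌋ = 9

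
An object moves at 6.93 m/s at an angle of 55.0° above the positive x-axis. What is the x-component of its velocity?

vₓ = v cos(θ) = 6.93 × cos(55.0°) = 3.97 m/s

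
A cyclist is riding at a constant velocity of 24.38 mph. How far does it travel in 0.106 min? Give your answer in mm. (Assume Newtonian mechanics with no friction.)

v = 24.38 mph × 0.44704 = 10.8988 m/s
t = 0.106 min × 60.0 = 6.36 s
d = v × t = 10.8988 × 6.36 = 69.3164 m
d = 69.3164 m / 0.001 = 69320 mm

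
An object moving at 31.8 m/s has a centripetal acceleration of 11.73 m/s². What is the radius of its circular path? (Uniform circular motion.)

r = v²/a_c = 31.8²/11.73 = 86.21 m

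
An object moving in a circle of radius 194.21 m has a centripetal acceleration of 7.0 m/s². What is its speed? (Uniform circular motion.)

v = √(a_c × r) = √(7.0 × 194.21) = 36.87 m/s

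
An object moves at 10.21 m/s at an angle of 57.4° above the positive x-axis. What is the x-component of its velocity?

vₓ = v cos(θ) = 10.21 × cos(57.4°) = 5.5 m/s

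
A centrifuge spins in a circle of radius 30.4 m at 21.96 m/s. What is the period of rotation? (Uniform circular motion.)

T = 2πr/v = 2π×30.4/21.96 = 8.7 s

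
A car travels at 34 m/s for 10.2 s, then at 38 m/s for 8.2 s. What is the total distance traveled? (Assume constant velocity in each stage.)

d₁ = v₁t₁ = 34 × 10.2 = 346.8 m
d₂ = v₂t₂ = 38 × 8.2 = 311.6 m
d_total = 346.8 + 311.6 = 658.4 m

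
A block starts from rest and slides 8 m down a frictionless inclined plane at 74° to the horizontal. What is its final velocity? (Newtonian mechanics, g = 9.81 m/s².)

a = g sin(θ) = 9.81 × sin(74°) = 9.43 m/s²
v = √(2ad) = √(2 × 9.43 × 8) = 12.28 m/s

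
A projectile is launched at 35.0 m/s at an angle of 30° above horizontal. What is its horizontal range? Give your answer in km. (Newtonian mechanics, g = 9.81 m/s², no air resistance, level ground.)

R = v₀² × sin(2θ) / g = 35.0² × sin(2 × 30°) / 9.81 = 1225.0 × 0.866025 / 9.81 = 108.143 m
R = 108.143 m / 1000.0 = 0.1081 km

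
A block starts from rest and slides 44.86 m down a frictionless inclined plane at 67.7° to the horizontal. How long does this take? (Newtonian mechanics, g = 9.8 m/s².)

a = g sin(θ) = 9.8 × sin(67.7°) = 9.0671 m/s²
t = √(2d/a) = √(2 × 44.86 / 9.0671) = 3.15 s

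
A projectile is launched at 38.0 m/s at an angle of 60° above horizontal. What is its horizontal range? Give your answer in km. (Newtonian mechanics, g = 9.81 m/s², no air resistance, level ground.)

R = v₀² × sin(2θ) / g = 38.0² × sin(2 × 60°) / 9.81 = 1444.0 × 0.866025 / 9.81 = 127.476 m
R = 127.476 m / 1000.0 = 0.1275 km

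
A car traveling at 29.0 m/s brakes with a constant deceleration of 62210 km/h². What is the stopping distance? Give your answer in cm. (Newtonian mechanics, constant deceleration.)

a = 62210 km/h² × 7.716049382716049e-05 = 4.80015 m/s²
d = v₀² / (2a) = 29.0² / (2 × 4.80015) = 841.0 / 9.6003 = 87.6014 m
d = 87.6014 m / 0.01 = 8760 cm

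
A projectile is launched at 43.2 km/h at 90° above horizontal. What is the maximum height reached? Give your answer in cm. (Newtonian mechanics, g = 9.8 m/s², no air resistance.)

v₀ = 43.2 km/h × 0.2777777777777778 = 12.0 m/s
H = v₀² × sin²(θ) / (2g) = 12.0² × sin(90°)² / (2 × 9.8) = 144.0 × 1.0 / 19.6 = 7.34694 m
H = 7.34694 m / 0.01 = 734.7 cm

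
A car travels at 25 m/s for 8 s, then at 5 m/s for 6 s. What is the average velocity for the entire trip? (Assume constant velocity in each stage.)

d₁ = v₁t₁ = 25 × 8 = 200 m
d₂ = v₂t₂ = 5 × 6 = 30 m
d_total = 230 m, t_total = 14 s
v_avg = d_total/t_total = 230/14 = 16.43 m/s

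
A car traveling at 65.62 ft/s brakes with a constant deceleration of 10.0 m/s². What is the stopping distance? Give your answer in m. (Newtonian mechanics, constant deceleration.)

v₀ = 65.62 ft/s × 0.3048 = 20.001 m/s
d = v₀² / (2a) = 20.001² / (2 × 10.0) = 400.04 / 20.0 = 20.0 m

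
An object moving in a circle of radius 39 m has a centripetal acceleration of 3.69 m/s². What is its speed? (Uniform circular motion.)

v = √(a_c × r) = √(3.69 × 39) = 12.0 m/s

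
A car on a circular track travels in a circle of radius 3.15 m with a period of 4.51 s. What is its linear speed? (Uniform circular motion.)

v = 2πr/T = 2π×3.15/4.51 = 4.39 m/s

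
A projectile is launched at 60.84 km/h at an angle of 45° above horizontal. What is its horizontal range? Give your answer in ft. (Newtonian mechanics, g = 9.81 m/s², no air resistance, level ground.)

v₀ = 60.84 km/h × 0.2777777777777778 = 16.9 m/s
R = v₀² × sin(2θ) / g = 16.9² × sin(2 × 45°) / 9.81 = 285.61 × 1.0 / 9.81 = 29.1142 m
R = 29.1142 m / 0.3048 = 95.52 ft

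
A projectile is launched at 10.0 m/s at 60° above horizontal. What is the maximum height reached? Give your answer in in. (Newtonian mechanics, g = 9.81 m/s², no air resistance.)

H = v₀² × sin²(θ) / (2g) = 10.0² × sin(60°)² / (2 × 9.81) = 100.0 × 0.75 / 19.62 = 3.82263 m
H = 3.82263 m / 0.0254 = 150.5 in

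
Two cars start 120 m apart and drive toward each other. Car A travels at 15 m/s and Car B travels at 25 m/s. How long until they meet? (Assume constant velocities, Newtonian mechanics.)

Combined speed: v_combined = 15 + 25 = 40 m/s
Time to meet: t = d/v_combined = 120/40 = 3.0 s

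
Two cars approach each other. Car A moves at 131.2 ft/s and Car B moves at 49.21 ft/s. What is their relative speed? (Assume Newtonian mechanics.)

v_rel = v_A + v_B = 131.2 + 49.21 = 180.41 ft/s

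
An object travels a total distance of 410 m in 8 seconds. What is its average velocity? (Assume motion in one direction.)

v_avg = Δd / Δt = 410 / 8 = 51.25 m/s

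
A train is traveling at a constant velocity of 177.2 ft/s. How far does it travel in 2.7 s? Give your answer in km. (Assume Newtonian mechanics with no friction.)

v = 177.2 ft/s × 0.3048 = 54.0106 m/s
d = v × t = 54.0106 × 2.7 = 145.829 m
d = 145.829 m / 1000.0 = 0.1458 km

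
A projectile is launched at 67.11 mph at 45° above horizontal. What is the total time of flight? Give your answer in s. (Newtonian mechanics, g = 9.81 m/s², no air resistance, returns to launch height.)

v₀ = 67.11 mph × 0.44704 = 30.0009 m/s
T = 2 × v₀ × sin(θ) / g = 2 × 30.0009 × sin(45°) / 9.81 = 2 × 30.0009 × 0.707107 / 9.81 = 4.325 s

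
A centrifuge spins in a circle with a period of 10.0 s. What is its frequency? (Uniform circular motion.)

f = 1/T = 1/10.0 = 0.1 Hz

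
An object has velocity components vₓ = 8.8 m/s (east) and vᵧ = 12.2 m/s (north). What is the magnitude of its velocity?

|v| = √(vₓ² + vᵧ²) = √(8.8² + 12.2²) = √(226.28) = 15.04 m/s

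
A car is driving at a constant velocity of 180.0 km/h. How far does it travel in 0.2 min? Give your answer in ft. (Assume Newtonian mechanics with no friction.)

v = 180.0 km/h × 0.2777777777777778 = 50.0 m/s
t = 0.2 min × 60.0 = 12.0 s
d = v × t = 50.0 × 12.0 = 600.0 m
d = 600.0 m / 0.3048 = 1969 ft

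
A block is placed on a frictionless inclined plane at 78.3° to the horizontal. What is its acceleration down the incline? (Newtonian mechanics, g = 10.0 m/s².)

a = g sin(θ) = 10.0 × sin(78.3°) = 10.0 × 0.9792 = 9.79 m/s²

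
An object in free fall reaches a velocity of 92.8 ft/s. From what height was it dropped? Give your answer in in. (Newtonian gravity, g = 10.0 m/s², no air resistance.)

v = 92.8 ft/s × 0.3048 = 28.2854 m/s
h = v² / (2g) = 28.2854² / (2 × 10.0) = 40.0032 m
h = 40.0032 m / 0.0254 = 1575 in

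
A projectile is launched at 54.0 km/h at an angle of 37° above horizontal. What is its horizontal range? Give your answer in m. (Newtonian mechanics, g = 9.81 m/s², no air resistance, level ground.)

v₀ = 54.0 km/h × 0.2777777777777778 = 15.0 m/s
R = v₀² × sin(2θ) / g = 15.0² × sin(2 × 37°) / 9.81 = 225.0 × 0.961262 / 9.81 = 22.05 m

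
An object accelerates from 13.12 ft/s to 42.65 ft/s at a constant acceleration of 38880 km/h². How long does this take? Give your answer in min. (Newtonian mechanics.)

v₀ = 13.12 ft/s × 0.3048 = 3.99898 m/s
v = 42.65 ft/s × 0.3048 = 12.9997 m/s
a = 38880 km/h² × 7.716049382716049e-05 = 3.0 m/s²
t = (v - v₀) / a = (12.9997 - 3.99898) / 3.0 = 3.00024 s
t = 3.00024 s / 60.0 = 0.05 min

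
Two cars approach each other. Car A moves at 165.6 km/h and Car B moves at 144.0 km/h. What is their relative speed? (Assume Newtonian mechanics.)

v_rel = v_A + v_B = 165.6 + 144.0 = 309.6 km/h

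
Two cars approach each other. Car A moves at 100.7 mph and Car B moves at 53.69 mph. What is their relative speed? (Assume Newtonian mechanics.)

v_rel = v_A + v_B = 100.7 + 53.69 = 154.39 mph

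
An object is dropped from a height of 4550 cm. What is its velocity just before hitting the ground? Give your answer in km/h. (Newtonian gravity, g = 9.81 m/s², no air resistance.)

h = 4550 cm × 0.01 = 45.5 m
v = √(2gh) = √(2 × 9.81 × 45.5) = 29.8783 m/s
v = 29.8783 m/s / 0.2777777777777778 = 107.6 km/h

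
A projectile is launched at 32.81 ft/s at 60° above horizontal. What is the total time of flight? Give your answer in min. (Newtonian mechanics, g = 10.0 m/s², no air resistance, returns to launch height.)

v₀ = 32.81 ft/s × 0.3048 = 10.0005 m/s
T = 2 × v₀ × sin(θ) / g = 2 × 10.0005 × sin(60°) / 10.0 = 2 × 10.0005 × 0.866025 / 10.0 = 1.73214 s
T = 1.73214 s / 60.0 = 0.02887 min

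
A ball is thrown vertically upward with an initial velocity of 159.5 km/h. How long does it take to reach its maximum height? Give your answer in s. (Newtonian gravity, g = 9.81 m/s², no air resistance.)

v₀ = 159.5 km/h × 0.2777777777777778 = 44.3056 m/s
t_up = v₀ / g = 44.3056 / 9.81 = 4.516 s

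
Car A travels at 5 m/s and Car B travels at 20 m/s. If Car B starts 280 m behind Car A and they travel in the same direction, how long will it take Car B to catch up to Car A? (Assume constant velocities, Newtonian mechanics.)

Relative speed: v_rel = 20 - 5 = 15 m/s
Time to catch: t = d₀/v_rel = 280/15 = 18.67 s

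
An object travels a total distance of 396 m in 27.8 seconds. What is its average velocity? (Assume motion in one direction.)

v_avg = Δd / Δt = 396 / 27.8 = 14.24 m/s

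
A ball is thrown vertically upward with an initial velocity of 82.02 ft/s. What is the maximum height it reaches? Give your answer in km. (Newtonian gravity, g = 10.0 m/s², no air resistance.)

v₀ = 82.02 ft/s × 0.3048 = 24.9997 m/s
h_max = v₀² / (2g) = 24.9997² / (2 × 10.0) = 624.985 / 20.0 = 31.2492 m
h_max = 31.2492 m / 1000.0 = 0.03125 km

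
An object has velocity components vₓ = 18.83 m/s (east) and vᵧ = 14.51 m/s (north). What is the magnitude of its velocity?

|v| = √(vₓ² + vᵧ²) = √(18.83² + 14.51²) = √(565.109) = 23.77 m/s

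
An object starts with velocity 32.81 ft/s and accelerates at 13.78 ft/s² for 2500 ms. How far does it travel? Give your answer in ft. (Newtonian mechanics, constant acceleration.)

v₀ = 32.81 ft/s × 0.3048 = 10.0005 m/s
a = 13.78 ft/s² × 0.3048 = 4.20014 m/s²
t = 2500 ms × 0.001 = 2.5 s
d = v₀ × t + ½ × a × t² = 10.0005 × 2.5 + 0.5 × 4.20014 × 2.5² = 38.1267 m
d = 38.1267 m / 0.3048 = 125.1 ft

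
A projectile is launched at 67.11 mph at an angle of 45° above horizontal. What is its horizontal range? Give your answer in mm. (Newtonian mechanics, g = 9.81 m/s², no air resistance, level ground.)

v₀ = 67.11 mph × 0.44704 = 30.0009 m/s
R = v₀² × sin(2θ) / g = 30.0009² × sin(2 × 45°) / 9.81 = 900.054 × 1.0 / 9.81 = 91.7486 m
R = 91.7486 m / 0.001 = 91750 mm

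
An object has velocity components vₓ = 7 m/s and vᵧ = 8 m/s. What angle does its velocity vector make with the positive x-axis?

θ = arctan(vᵧ/vₓ) = arctan(8/7) = 48.81°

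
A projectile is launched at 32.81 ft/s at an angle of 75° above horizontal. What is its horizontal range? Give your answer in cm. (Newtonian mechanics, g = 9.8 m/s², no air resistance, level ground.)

v₀ = 32.81 ft/s × 0.3048 = 10.0005 m/s
R = v₀² × sin(2θ) / g = 10.0005² × sin(2 × 75°) / 9.8 = 100.01 × 0.5 / 9.8 = 5.10255 m
R = 5.10255 m / 0.01 = 510.3 cm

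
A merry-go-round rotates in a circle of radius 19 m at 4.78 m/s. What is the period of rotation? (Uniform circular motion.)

T = 2πr/v = 2π×19/4.78 = 24.98 s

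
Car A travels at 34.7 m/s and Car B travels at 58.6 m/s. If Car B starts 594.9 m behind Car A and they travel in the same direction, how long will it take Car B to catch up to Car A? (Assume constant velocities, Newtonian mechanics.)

Relative speed: v_rel = 58.6 - 34.7 = 23.9 m/s
Time to catch: t = d₀/v_rel = 594.9/23.9 = 24.89 s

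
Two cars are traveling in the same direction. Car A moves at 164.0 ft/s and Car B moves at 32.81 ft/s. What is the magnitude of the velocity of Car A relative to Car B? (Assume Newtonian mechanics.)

v_rel = |v_A - v_B| = |164.0 - 32.81| = 131.19 ft/s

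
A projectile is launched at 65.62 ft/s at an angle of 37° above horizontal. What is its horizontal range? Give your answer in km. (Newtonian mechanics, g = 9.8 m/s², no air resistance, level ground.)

v₀ = 65.62 ft/s × 0.3048 = 20.001 m/s
R = v₀² × sin(2θ) / g = 20.001² × sin(2 × 37°) / 9.8 = 400.04 × 0.961262 / 9.8 = 39.2391 m
R = 39.2391 m / 1000.0 = 0.03924 km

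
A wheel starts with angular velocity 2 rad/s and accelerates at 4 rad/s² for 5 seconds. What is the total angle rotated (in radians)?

θ = ω₀t + ½αt² = 2×5 + ½×4×5² = 60.0 rad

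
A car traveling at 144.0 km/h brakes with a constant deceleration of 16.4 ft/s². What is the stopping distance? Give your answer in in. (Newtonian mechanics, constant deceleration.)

v₀ = 144.0 km/h × 0.2777777777777778 = 40.0 m/s
a = 16.4 ft/s² × 0.3048 = 4.99872 m/s²
d = v₀² / (2a) = 40.0² / (2 × 4.99872) = 1600.0 / 9.99744 = 160.041 m
d = 160.041 m / 0.0254 = 6301 in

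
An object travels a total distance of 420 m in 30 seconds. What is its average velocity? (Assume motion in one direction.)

v_avg = Δd / Δt = 420 / 30 = 14.0 m/s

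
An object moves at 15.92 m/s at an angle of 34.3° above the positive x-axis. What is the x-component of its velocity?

vₓ = v cos(θ) = 15.92 × cos(34.3°) = 13.15 m/s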